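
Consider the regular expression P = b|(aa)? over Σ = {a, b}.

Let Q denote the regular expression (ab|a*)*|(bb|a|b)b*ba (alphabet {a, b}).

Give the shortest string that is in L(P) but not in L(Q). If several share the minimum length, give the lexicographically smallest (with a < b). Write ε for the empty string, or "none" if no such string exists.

The string b is accepted by P but not by Q.
No shorter string lies in the difference, and b is the lexicographically first length-1 string in L(P) \ L(Q).

b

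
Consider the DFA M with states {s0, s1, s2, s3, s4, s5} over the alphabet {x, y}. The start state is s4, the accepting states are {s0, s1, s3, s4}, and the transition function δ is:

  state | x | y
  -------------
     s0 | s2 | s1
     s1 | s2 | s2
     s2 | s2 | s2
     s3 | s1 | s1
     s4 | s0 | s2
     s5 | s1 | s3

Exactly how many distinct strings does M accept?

3

The useful subgraph on states {s0, s1, s4} is acyclic, so L(M) is finite; the longest accepting path visits 3 useful states, giving maximum string length 2.
Counting accepting paths from s4 by length: 1 of length 0, 1 of length 1, 1 of length 2. Total 3.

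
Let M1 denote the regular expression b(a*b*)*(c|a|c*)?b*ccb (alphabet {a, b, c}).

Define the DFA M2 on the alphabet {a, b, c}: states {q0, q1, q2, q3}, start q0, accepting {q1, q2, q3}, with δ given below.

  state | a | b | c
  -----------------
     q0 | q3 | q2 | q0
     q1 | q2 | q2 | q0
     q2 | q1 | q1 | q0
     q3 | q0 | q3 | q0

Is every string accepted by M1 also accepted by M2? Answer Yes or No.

Yes

Converting the expression M1 to a DFA (subset construction, then merging equivalent states) gives the minimal DFA with states {r0, r1, r2, r3, r4, r5, r6, r7, r8, r9}, start state r0, accepting states {r7, r9} and transitions r0: a→r1, b→r2, c→r1; r1: a→r1, b→r1, c→r1; r2: a→r2, b→r2, c→r3; r3: a→r1, b→r4, c→r5; r4: a→r1, b→r4, c→r6; r5: a→r1, b→r7, c→r5; r6: a→r1, b→r1, c→r8; r7: a→r1, b→r4, c→r6; r8: a→r1, b→r9, c→r1; r9: a→r1, b→r1, c→r1.
Exploring the product automaton M1 × M2 from the start pair (r0, q0), following both machines on each input symbol, reaches 15 state pairs: (r0, q0), (r1, q3), (r2, q2), (r1, q0), (r2, q1), (r3, q0), (r1, q2), (r4, q2), (r5, q0), (r1, q1), (r4, q1), (r6, q0), (r7, q2), (r8, q0), (r9, q2).
M1 accepts in {r7, r9} and M2 accepts in {q1, q2, q3}. The reachable pairs whose M1-component is accepting are (r7, q2), (r9, q2); in each of them the M2-component is accepting too, so the product for L(M1) \ L(M2) (M1-component accepting, M2-component rejecting) has no reachable accepting pair and the difference is empty.
Hence every string in L(M1) is also in L(M2).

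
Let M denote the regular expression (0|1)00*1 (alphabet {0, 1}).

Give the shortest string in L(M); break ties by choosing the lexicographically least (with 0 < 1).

By inspection of the expression, no string of length less than 3 matches, and 001 is the lexicographically first match of length 3.

001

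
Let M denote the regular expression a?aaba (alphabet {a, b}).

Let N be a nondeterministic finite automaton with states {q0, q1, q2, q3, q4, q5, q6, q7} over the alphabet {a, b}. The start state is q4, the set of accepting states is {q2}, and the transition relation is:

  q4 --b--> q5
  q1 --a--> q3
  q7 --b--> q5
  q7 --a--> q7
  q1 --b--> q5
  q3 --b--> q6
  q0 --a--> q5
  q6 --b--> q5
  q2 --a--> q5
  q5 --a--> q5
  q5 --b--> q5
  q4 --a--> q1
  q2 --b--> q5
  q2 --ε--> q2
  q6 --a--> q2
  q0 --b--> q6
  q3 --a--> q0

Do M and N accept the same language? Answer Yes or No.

Converting the expression M to a DFA (subset construction, then merging equivalent states) gives the minimal DFA with states {m0, m1, m2, m3, m4, m5, m6}, start state m0, accepting states {m6} and transitions m0: a→m1, b→m2; m1: a→m3, b→m2; m2: a→m2, b→m2; m3: a→m4, b→m5; m4: a→m2, b→m5; m5: a→m6, b→m2; m6: a→m2, b→m2.
Exploring the product automaton M × N from the start pair (m0, q4), following both machines on each input symbol, reaches 7 state pairs: (m0, q4), (m1, q1), (m2, q5), (m3, q3), (m4, q0), (m5, q6), (m6, q2).
M accepts in {m6} and N accepts in {q2}. In every reachable pair the two components are either both accepting — (m6, q2) — or both non-accepting, so no string is accepted by exactly one of the machines: L(M) \ L(N) and L(N) \ L(M) are both empty.
Hence every string is accepted by M iff it is accepted by N, and the two languages coincide.

Yes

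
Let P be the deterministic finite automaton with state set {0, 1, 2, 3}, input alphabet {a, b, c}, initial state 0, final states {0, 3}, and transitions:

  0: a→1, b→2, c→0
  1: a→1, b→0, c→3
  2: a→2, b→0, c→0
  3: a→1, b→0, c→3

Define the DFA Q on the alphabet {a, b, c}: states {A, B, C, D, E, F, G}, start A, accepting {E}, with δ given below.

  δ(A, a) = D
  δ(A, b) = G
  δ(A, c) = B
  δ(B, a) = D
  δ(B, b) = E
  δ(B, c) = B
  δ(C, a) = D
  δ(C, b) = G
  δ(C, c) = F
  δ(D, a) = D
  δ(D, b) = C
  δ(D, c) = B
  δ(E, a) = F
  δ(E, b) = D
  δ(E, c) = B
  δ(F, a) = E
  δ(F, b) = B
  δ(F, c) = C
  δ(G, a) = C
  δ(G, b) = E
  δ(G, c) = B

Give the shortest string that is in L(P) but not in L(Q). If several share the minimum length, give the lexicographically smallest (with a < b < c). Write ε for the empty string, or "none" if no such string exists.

The empty string ε is accepted by P but not by Q.
Since ε is the unique shortest string, it is the required witness.

ε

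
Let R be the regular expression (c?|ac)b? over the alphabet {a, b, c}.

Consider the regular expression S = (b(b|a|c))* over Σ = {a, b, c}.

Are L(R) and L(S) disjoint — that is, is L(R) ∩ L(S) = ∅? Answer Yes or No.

The empty string ε is accepted by both R and S.
Hence L(R) ∩ L(S) ≠ ∅.

No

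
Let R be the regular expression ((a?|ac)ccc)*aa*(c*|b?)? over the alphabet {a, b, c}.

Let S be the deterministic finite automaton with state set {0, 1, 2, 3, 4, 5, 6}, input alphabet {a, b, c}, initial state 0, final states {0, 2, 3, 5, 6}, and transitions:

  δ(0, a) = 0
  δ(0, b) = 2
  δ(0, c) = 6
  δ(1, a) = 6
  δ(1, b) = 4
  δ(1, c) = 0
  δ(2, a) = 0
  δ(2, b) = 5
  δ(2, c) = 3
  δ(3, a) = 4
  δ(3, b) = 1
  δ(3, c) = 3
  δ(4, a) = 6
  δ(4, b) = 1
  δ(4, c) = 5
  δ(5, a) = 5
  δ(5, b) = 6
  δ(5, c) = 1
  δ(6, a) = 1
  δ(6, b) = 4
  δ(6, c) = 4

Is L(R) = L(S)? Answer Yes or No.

No

The string acc is accepted by R but rejected by S.
So L(R) ≠ L(S).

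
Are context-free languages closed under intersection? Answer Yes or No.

{aⁿbⁿcᵐ : m,n≥0} and {aᵐbⁿcⁿ : m,n≥0} are both context-free, but their intersection {aⁿbⁿcⁿ : n≥0} is not (pumping lemma).

No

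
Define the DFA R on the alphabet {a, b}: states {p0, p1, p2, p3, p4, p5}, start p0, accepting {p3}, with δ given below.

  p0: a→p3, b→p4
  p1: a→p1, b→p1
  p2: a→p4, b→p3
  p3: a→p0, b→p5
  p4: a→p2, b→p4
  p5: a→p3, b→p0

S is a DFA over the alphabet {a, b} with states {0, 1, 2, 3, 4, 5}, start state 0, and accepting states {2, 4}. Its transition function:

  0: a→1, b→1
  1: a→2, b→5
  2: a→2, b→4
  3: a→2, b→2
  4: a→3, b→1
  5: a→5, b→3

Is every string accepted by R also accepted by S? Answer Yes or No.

The string a is in L(R) but not in L(S).
So L(R) ⊄ L(S).

No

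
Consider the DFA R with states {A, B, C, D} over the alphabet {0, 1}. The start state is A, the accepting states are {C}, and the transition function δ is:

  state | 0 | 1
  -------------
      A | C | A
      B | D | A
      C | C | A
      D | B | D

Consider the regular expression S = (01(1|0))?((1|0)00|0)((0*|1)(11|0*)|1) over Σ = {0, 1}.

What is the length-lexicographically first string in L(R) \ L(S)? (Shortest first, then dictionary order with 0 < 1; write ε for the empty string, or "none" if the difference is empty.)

10

The string 10 is accepted by R but not by S.
No shorter string lies in the difference, and 10 is the lexicographically first length-2 string in L(R) \ L(S).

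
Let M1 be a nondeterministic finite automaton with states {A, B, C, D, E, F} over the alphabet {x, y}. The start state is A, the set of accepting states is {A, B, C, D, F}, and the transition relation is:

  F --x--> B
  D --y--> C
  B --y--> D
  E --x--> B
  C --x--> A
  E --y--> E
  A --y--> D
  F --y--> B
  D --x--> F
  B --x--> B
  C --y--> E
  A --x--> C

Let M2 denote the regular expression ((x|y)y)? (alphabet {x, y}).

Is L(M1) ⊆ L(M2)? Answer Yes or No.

No

The string x is in L(M1) but not in L(M2).
So L(M1) ⊄ L(M2).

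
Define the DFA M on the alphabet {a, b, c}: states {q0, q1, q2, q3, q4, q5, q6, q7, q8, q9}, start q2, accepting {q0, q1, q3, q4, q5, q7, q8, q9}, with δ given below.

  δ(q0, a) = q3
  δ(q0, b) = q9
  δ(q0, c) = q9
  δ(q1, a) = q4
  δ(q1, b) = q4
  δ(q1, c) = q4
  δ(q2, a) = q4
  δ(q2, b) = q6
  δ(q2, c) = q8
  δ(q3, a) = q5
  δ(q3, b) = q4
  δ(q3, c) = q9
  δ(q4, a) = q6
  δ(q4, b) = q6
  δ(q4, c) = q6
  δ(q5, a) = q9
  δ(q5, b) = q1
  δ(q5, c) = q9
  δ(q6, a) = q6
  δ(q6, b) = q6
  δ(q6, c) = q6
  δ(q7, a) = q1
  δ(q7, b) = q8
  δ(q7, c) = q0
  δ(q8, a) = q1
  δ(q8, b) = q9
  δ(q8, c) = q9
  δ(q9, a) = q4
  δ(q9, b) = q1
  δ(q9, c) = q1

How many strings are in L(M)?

26

The useful subgraph on states {q1, q2, q4, q8, q9} is acyclic, so L(M) is finite; the longest accepting path visits 5 useful states, giving maximum string length 4.
Counting accepting paths from q2 by length: 2 of length 1, 3 of length 2, 9 of length 3, 12 of length 4. Total 26.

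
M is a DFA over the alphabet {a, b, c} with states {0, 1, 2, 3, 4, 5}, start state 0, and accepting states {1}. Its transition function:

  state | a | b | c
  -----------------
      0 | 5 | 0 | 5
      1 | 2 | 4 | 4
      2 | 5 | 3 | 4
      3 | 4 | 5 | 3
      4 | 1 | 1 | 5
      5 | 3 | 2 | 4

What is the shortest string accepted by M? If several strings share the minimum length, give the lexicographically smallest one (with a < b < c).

aca

A breadth-first search from 0 reaches an accepting state first via the path 0 → 5 → 4 → 1 on input aca.
No string of length < 3 is accepted (BFS exhausts all shorter strings without reaching an accepting state), and aca is the lexicographically least accepting string of length 3.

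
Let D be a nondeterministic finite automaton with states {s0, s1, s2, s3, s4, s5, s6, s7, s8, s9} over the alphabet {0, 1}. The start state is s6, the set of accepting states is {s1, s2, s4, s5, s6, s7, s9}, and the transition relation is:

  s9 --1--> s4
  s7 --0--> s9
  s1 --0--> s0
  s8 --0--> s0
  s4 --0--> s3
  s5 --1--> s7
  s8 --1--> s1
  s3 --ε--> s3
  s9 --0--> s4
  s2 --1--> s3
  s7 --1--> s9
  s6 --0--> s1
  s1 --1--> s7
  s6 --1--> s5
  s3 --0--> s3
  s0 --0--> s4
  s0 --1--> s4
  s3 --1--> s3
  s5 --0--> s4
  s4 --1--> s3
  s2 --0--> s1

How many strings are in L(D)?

The useful subgraph on states {s0, s1, s4, s5, s6, s7, s9} is acyclic, so L(D) is finite; the longest accepting path visits 5 useful states, giving maximum string length 4.
Counting accepting paths from s6 by length: 1 of length 0, 2 of length 1, 3 of length 2, 6 of length 3, 8 of length 4. Total 20.

20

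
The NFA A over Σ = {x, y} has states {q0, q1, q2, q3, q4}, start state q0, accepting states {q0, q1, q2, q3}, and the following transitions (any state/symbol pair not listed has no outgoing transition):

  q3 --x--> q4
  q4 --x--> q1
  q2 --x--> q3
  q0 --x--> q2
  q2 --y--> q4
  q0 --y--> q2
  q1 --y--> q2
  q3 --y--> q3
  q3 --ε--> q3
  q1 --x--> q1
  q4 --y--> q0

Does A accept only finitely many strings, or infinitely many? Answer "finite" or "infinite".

infinite

State q3 is reachable from the start and can reach an accepting state, and it lies on the cycle q3 → q3.
Traversing that cycle any number of times yields accepted strings of unbounded length, so the language is infinite.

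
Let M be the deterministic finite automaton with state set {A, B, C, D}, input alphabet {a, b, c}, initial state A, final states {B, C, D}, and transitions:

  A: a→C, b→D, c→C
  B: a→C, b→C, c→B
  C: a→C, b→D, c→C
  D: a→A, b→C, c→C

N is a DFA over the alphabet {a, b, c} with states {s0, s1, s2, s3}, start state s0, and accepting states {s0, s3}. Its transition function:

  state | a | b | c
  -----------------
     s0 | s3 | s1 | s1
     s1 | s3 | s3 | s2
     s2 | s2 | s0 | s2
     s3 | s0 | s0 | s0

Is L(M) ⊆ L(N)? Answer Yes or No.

The string b is in L(M) but not in L(N).
So L(M) ⊄ L(N).

No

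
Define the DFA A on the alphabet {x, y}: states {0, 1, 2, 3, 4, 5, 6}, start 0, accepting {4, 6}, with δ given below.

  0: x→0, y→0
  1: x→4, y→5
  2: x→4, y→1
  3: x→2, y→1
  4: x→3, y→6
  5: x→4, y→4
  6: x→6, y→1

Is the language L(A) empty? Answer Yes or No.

Yes

The states reachable from the start state are {0}.
None of the accepting states {4, 6} is reachable, so no string is accepted and L(A) = ∅.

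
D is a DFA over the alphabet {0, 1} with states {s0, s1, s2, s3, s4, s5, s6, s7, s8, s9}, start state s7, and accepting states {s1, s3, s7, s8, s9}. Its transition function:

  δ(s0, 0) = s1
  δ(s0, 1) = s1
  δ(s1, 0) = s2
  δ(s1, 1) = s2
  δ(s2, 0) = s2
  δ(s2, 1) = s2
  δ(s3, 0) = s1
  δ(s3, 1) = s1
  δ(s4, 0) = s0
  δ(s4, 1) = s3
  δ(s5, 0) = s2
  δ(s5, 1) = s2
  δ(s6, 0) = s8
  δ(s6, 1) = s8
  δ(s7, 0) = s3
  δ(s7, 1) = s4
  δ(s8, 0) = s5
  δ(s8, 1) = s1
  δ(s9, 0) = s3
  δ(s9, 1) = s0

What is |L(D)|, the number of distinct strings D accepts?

9

The useful subgraph on states {s0, s1, s3, s4, s7} is acyclic, so L(D) is finite; the longest accepting path visits 4 useful states, giving maximum string length 3.
Counting accepting paths from s7 by length: 1 of length 0, 1 of length 1, 3 of length 2, 4 of length 3. Total 9.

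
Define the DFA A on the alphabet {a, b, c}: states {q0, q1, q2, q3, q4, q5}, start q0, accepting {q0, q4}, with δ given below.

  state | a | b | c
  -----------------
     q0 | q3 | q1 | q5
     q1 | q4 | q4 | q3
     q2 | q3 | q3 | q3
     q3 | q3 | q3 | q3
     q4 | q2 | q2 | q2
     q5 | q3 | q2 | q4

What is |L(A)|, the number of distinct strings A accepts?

4

The useful subgraph on states {q0, q1, q4, q5} is acyclic, so L(A) is finite; the longest accepting path visits 3 useful states, giving maximum string length 2.
Counting accepting paths from q0 by length: 1 of length 0, 3 of length 2. Total 4.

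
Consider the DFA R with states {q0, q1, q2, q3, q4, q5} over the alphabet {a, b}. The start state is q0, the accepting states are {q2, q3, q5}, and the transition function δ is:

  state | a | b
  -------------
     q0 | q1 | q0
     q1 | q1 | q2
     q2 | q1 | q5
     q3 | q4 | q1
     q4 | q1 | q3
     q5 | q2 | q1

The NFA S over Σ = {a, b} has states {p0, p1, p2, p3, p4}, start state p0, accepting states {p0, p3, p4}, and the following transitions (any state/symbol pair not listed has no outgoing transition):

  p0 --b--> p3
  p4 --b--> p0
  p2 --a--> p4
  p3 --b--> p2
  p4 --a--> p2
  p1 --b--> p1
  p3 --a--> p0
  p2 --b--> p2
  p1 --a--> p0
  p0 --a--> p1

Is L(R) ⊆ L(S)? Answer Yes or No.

The string ab is in L(R) but not in L(S).
So L(R) ⊄ L(S).

No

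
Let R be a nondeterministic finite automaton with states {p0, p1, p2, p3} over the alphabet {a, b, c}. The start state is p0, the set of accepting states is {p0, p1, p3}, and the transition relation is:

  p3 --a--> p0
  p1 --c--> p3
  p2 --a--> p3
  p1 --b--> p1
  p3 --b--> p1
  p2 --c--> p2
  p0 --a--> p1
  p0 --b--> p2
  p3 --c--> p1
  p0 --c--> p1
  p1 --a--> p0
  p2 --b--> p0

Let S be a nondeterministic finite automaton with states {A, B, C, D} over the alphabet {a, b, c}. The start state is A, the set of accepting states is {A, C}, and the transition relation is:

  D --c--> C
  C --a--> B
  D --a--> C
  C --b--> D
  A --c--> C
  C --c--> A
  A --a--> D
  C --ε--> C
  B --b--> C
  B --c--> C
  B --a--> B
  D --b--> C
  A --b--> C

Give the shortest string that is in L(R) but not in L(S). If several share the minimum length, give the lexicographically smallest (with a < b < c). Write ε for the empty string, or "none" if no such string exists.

a

The string a is accepted by R but not by S.
No shorter string lies in the difference, and a is the lexicographically first length-1 string in L(R) \ L(S).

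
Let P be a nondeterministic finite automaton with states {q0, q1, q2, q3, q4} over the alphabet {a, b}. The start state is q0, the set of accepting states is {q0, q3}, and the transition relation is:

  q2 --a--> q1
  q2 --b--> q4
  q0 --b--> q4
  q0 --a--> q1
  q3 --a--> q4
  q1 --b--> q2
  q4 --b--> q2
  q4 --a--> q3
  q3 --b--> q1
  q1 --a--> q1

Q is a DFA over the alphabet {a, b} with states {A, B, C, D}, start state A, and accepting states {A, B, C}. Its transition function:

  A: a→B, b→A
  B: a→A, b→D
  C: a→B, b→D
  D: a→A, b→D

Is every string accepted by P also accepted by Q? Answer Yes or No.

Exploring the product automaton P × Q from the start pair (q0, A), following both machines on each input symbol, reaches 11 state pairs: (q0, A), (q1, B), (q4, A), (q1, A), (q2, D), (q3, B), (q2, A), (q4, D), (q1, D), (q3, A), (q4, B).
P accepts in {q0, q3} and Q accepts in {A, B, C}. The reachable pairs whose P-component is accepting are (q0, A), (q3, B), (q3, A); in each of them the Q-component is accepting too, so the product for L(P) \ L(Q) (P-component accepting, Q-component rejecting) has no reachable accepting pair and the difference is empty.
Hence every string in L(P) is also in L(Q).

Yes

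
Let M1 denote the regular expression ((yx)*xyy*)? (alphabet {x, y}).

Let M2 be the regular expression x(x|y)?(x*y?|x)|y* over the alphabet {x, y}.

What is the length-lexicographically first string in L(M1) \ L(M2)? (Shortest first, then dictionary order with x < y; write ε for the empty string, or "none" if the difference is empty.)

xyyy

The string xyyy is accepted by M1 but not by M2.
No shorter string lies in the difference, and xyyy is the lexicographically first length-4 string in L(M1) \ L(M2).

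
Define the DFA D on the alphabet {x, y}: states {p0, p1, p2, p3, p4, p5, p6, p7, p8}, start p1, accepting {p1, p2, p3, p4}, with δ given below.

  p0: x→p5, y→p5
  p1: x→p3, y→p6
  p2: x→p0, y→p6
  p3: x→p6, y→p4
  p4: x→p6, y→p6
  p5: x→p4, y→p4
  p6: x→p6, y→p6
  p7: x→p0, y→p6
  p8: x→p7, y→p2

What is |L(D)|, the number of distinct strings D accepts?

The useful subgraph on states {p1, p3, p4} is acyclic, so L(D) is finite; the longest accepting path visits 3 useful states, giving maximum string length 2.
Counting accepting paths from p1 by length: 1 of length 0, 1 of length 1, 1 of length 2. Total 3.

3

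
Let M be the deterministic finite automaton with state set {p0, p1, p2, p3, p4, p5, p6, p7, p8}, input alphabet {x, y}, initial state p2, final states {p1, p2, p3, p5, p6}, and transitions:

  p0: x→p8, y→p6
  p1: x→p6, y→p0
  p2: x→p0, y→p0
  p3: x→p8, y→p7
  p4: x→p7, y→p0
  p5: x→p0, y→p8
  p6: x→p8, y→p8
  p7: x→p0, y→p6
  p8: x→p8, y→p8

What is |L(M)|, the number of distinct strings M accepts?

3

The useful subgraph on states {p0, p2, p6} is acyclic, so L(M) is finite; the longest accepting path visits 3 useful states, giving maximum string length 2.
Counting accepting paths from p2 by length: 1 of length 0, 2 of length 2. Total 3.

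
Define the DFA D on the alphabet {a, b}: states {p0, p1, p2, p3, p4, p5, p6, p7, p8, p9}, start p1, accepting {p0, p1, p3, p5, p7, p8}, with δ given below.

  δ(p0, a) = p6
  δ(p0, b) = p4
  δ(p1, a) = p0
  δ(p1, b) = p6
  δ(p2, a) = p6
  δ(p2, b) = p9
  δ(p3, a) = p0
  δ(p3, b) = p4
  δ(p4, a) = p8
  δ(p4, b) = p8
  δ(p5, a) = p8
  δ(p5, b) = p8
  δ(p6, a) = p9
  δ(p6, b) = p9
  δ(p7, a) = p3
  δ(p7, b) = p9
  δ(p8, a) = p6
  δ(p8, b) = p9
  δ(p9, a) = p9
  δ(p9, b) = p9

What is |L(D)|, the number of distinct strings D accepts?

4

The useful subgraph on states {p0, p1, p4, p8} is acyclic, so L(D) is finite; the longest accepting path visits 4 useful states, giving maximum string length 3.
Counting accepting paths from p1 by length: 1 of length 0, 1 of length 1, 2 of length 3. Total 4.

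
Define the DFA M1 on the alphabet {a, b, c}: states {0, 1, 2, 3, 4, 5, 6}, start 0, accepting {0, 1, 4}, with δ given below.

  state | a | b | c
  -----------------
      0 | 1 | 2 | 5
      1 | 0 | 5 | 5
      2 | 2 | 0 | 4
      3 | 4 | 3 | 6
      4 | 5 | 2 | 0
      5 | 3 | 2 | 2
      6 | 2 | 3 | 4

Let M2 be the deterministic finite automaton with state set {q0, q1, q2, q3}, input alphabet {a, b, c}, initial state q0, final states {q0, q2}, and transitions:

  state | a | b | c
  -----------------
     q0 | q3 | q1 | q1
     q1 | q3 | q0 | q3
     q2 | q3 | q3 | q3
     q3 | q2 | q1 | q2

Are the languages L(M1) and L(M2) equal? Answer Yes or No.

The string a is accepted by M1 but rejected by M2.
So L(M1) ≠ L(M2).

No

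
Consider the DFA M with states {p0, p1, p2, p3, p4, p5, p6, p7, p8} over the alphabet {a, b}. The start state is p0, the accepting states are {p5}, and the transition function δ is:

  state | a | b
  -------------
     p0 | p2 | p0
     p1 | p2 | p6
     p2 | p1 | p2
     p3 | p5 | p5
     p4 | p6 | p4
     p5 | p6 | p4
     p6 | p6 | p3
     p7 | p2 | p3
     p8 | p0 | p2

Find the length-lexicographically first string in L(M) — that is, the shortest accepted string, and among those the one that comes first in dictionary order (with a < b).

aabba

A breadth-first search from p0 reaches an accepting state first via the path p0 → p2 → p1 → p6 → p3 → p5 on input aabba.
No string of length < 5 is accepted (BFS exhausts all shorter strings without reaching an accepting state), and aabba is the lexicographically least accepting string of length 5.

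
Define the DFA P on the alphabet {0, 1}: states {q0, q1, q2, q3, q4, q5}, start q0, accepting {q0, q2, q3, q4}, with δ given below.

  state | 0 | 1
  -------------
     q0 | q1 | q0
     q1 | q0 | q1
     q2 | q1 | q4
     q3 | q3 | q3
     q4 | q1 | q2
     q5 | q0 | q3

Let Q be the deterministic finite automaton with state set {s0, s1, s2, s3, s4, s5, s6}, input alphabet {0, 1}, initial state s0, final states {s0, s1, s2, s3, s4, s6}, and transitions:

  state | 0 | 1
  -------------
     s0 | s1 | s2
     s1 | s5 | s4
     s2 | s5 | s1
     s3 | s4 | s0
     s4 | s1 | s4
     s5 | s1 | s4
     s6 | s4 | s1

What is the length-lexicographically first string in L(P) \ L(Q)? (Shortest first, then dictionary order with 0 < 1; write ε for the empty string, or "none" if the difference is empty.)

The string 00 is accepted by P but not by Q.
No shorter string lies in the difference, and 00 is the lexicographically first length-2 string in L(P) \ L(Q).

00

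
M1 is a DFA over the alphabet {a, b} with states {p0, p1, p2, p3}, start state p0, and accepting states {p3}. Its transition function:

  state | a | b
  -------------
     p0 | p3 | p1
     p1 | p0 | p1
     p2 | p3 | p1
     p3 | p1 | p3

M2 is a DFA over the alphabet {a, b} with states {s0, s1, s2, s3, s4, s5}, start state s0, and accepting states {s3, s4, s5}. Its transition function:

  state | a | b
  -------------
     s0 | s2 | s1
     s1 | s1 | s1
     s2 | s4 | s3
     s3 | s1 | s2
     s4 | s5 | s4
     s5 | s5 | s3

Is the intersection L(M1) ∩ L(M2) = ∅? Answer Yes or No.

The string ab is accepted by both M1 and M2.
Hence L(M1) ∩ L(M2) ≠ ∅.

No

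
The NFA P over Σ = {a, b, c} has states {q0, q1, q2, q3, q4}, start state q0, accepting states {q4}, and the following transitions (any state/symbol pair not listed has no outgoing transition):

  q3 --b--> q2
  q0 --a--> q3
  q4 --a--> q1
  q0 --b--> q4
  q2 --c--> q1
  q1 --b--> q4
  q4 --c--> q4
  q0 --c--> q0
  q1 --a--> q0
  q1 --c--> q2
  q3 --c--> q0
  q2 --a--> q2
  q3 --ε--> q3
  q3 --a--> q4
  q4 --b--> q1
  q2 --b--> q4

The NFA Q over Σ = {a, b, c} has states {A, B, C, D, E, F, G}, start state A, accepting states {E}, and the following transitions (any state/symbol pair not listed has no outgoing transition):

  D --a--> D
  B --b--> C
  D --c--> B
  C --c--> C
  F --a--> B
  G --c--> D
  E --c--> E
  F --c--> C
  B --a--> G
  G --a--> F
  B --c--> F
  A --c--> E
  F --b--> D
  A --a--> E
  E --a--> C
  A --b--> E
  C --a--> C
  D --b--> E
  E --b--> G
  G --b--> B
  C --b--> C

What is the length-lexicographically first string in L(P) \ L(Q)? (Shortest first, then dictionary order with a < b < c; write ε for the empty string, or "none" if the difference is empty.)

aa

The string aa is accepted by P but not by Q.
No shorter string lies in the difference, and aa is the lexicographically first length-2 string in L(P) \ L(Q).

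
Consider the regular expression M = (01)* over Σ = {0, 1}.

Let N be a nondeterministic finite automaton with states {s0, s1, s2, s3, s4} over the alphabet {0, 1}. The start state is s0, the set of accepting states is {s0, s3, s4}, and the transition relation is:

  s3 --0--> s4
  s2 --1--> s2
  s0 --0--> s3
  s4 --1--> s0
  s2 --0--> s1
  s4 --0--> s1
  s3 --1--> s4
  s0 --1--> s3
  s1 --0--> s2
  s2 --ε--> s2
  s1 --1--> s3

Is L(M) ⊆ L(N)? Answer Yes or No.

Converting the expression M to a DFA (subset construction, then merging equivalent states) gives the minimal DFA with states {m0, m1, m2}, start state m0, accepting states {m0} and transitions m0: 0→m1, 1→m2; m1: 0→m2, 1→m0; m2: 0→m2, 1→m2.
Exploring the product automaton M × N from the start pair (m0, s0), following both machines on each input symbol, reaches 11 state pairs: (m0, s0), (m1, s3), (m2, s3), (m2, s4), (m0, s4), (m2, s1), (m2, s0), (m1, s1), (m2, s2), (m0, s3), (m1, s4).
M accepts in {m0} and N accepts in {s0, s3, s4}. The reachable pairs whose M-component is accepting are (m0, s0), (m0, s4), (m0, s3); in each of them the N-component is accepting too, so the product for L(M) \ L(N) (M-component accepting, N-component rejecting) has no reachable accepting pair and the difference is empty.
Hence every string in L(M) is also in L(N).

Yes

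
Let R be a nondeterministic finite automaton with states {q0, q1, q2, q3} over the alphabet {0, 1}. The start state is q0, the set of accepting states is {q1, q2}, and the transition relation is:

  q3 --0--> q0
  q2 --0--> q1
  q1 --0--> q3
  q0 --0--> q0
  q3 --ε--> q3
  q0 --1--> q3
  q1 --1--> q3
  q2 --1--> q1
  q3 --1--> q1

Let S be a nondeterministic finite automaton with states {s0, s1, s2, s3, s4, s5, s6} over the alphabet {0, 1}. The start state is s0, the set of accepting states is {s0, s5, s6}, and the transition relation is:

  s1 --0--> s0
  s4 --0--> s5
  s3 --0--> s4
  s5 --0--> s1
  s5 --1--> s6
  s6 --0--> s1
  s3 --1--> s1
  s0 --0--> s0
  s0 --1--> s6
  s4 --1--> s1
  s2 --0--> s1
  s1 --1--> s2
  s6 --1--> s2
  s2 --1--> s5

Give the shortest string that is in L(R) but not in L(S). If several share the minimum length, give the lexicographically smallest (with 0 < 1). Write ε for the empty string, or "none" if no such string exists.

The string 11 is accepted by R but not by S.
No shorter string lies in the difference, and 11 is the lexicographically first length-2 string in L(R) \ L(S).

11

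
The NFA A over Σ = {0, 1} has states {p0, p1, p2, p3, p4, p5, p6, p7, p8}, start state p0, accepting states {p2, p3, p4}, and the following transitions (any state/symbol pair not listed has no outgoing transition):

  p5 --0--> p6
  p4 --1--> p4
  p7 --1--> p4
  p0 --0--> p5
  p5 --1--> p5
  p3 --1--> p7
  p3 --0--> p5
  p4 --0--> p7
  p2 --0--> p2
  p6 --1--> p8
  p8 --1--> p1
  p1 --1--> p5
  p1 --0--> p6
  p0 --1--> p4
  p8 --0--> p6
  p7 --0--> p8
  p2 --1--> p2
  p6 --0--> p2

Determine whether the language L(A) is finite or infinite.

infinite

State p4 is reachable from the start and can reach an accepting state, and it lies on the cycle p4 → p4.
Traversing that cycle any number of times yields accepted strings of unbounded length, so the language is infinite.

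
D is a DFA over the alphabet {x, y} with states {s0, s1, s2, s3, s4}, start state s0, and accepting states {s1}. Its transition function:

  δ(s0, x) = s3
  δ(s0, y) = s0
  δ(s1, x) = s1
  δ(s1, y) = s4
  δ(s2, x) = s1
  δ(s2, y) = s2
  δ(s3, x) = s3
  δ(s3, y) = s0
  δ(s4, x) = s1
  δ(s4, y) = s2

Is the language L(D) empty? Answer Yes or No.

Yes

The states reachable from the start state are {s0, s3}.
None of the accepting states {s1} is reachable, so no string is accepted and L(D) = ∅.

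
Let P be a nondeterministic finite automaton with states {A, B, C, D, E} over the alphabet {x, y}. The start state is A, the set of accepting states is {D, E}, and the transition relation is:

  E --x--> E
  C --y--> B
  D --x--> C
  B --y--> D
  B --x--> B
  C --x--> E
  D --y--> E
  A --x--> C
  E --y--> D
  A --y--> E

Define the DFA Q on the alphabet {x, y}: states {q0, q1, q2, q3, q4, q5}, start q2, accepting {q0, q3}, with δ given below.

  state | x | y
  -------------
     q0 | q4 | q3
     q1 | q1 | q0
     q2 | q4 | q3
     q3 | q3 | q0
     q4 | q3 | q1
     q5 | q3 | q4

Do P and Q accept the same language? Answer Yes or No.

Yes

Exploring the product automaton P × Q from the start pair (A, q2), following both machines on each input symbol, reaches 5 state pairs: (A, q2), (C, q4), (E, q3), (B, q1), (D, q0).
P accepts in {D, E} and Q accepts in {q0, q3}. In every reachable pair the two components are either both accepting — (E, q3), (D, q0) — or both non-accepting, so no string is accepted by exactly one of the machines: L(P) \ L(Q) and L(Q) \ L(P) are both empty.
Hence every string is accepted by P iff it is accepted by Q, and the two languages coincide.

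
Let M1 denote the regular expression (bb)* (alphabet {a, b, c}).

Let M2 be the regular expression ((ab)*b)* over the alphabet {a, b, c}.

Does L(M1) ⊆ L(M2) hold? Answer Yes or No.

Yes

Converting the expression M1 to a DFA (subset construction, then merging equivalent states) gives the minimal DFA with states {r0, r1, r2}, start state r0, accepting states {r0} and transitions r0: a→r1, b→r2, c→r1; r1: a→r1, b→r1, c→r1; r2: a→r1, b→r0, c→r1.
Converting the expression M2 to a DFA (subset construction, then merging equivalent states) gives the minimal DFA with states {t0, t1, t2, t3}, start state t0, accepting states {t0} and transitions t0: a→t1, b→t0, c→t2; t1: a→t2, b→t3, c→t2; t2: a→t2, b→t2, c→t2; t3: a→t1, b→t0, c→t2.
Exploring the product automaton M1 × M2 from the start pair (r0, t0), following both machines on each input symbol, reaches 6 state pairs: (r0, t0), (r1, t1), (r2, t0), (r1, t2), (r1, t3), (r1, t0).
M1 accepts in {r0} and M2 accepts in {t0}. The reachable pairs whose M1-component is accepting are (r0, t0); in each of them the M2-component is accepting too, so the product for L(M1) \ L(M2) (M1-component accepting, M2-component rejecting) has no reachable accepting pair and the difference is empty.
Hence every string in L(M1) is also in L(M2).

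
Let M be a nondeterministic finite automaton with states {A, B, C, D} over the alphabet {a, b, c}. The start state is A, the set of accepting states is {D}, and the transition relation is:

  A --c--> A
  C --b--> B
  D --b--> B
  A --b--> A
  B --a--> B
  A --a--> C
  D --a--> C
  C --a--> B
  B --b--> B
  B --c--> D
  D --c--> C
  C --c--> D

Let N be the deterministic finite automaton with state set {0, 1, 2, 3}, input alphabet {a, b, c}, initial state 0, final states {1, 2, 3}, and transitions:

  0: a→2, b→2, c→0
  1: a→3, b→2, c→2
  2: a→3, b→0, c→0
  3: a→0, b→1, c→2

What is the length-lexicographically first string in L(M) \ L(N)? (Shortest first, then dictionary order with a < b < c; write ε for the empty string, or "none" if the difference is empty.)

ac

The string ac is accepted by M but not by N.
No shorter string lies in the difference, and ac is the lexicographically first length-2 string in L(M) \ L(N).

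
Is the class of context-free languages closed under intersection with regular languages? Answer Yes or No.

Yes

Run a PDA for the context-free language and a DFA for the regular one in parallel (product of finite controls, the PDA's stack unchanged, the DFA advancing only on input moves); the product PDA accepts exactly the intersection. (Intersection of two CFLs, by contrast, can fail to be context-free.)
So the context-free languages are closed under intersection with a regular language.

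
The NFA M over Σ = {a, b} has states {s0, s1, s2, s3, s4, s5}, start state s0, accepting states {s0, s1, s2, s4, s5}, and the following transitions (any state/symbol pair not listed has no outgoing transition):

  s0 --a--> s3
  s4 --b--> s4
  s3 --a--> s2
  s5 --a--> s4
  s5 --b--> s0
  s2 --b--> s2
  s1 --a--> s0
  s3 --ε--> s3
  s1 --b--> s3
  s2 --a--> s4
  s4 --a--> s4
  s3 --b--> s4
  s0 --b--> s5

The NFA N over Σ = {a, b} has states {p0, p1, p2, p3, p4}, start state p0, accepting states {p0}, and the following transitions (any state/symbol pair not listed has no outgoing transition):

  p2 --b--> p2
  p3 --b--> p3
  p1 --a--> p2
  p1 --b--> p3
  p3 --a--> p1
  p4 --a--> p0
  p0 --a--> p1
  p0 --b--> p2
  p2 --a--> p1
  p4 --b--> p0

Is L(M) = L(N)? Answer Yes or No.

The string b is accepted by M but rejected by N.
So L(M) ≠ L(N).

No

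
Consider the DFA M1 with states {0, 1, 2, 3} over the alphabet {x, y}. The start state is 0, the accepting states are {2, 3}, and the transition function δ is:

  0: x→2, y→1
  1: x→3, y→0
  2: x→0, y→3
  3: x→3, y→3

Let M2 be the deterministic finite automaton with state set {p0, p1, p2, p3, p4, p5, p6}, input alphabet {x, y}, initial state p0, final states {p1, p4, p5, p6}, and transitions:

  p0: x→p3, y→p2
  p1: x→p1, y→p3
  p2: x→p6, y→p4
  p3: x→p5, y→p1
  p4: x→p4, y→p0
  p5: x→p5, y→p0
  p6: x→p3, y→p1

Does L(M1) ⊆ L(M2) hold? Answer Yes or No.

No

The string x is in L(M1) but not in L(M2).
So L(M1) ⊄ L(M2).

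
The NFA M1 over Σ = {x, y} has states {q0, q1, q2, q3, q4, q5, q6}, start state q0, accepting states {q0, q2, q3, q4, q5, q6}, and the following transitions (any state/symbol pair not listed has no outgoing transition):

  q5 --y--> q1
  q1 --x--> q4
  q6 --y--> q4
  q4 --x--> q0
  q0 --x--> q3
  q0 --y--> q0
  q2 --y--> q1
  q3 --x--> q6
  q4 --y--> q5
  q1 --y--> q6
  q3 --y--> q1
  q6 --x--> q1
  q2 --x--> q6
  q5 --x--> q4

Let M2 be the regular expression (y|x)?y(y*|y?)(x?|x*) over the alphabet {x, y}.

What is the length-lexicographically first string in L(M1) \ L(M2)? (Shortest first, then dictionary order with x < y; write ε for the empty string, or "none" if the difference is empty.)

The empty string ε is accepted by M1 but not by M2.
Since ε is the unique shortest string, it is the required witness.

ε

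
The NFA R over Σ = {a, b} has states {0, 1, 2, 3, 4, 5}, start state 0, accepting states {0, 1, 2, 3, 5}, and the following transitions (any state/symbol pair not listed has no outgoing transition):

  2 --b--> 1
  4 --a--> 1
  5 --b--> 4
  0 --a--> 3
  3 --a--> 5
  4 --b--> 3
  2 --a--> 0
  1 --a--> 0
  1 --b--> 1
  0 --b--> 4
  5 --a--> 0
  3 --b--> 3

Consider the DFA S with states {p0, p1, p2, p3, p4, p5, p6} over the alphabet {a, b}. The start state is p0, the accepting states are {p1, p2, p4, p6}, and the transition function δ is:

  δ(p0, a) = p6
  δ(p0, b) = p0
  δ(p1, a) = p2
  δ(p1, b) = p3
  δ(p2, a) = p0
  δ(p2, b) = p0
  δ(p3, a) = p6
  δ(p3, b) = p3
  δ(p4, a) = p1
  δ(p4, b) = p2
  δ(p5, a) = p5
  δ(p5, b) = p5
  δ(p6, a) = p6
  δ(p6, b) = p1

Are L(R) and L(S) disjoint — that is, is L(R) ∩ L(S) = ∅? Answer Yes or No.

The string a is accepted by both R and S.
Hence L(R) ∩ L(S) ≠ ∅.

No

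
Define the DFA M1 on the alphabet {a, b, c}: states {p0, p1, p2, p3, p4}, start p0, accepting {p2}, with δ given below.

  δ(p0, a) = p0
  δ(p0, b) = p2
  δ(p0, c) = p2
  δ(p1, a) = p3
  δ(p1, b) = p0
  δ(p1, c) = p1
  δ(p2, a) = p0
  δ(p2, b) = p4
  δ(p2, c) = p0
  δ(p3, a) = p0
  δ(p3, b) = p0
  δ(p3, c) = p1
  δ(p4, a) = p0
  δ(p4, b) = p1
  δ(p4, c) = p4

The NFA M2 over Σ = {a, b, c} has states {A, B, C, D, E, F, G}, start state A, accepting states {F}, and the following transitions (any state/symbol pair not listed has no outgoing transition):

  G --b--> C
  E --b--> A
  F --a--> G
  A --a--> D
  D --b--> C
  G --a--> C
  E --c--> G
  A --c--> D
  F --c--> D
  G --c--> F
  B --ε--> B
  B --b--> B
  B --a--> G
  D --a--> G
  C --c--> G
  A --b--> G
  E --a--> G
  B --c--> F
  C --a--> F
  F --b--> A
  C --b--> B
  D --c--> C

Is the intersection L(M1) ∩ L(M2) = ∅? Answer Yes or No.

No

The string aac is accepted by both M1 and M2.
Hence L(M1) ∩ L(M2) ≠ ∅.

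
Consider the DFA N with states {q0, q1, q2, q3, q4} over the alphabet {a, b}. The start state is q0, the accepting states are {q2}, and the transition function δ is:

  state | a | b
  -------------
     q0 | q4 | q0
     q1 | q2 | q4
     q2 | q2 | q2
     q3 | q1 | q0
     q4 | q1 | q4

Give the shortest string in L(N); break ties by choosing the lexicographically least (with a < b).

aaa

A breadth-first search from q0 reaches an accepting state first via the path q0 → q4 → q1 → q2 on input aaa.
No string of length < 3 is accepted (BFS exhausts all shorter strings without reaching an accepting state), and aaa is the lexicographically least accepting string of length 3.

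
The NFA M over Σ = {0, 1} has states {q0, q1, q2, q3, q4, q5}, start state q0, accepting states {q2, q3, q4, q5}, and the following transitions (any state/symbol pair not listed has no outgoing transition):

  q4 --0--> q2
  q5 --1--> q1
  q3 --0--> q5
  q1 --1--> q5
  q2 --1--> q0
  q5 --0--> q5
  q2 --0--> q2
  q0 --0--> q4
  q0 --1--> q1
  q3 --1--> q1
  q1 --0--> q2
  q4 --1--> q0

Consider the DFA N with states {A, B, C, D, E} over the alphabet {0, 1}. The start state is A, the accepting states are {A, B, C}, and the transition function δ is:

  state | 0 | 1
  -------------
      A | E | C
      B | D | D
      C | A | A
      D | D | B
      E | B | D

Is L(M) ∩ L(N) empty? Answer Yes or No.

No

The string 00 is accepted by both M and N.
Hence L(M) ∩ L(N) ≠ ∅.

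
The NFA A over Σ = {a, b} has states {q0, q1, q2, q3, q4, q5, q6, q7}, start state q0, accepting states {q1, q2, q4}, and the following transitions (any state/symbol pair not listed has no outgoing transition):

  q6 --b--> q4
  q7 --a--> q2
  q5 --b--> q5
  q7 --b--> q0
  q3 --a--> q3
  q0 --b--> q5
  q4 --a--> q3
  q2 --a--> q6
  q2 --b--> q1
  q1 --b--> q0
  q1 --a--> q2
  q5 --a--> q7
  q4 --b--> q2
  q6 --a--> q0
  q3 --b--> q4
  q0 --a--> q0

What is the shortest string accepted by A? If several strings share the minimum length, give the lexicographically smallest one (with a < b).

A breadth-first search from q0 reaches an accepting state first via the path q0 → q5 → q7 → q2 on input baa.
No string of length < 3 is accepted (BFS exhausts all shorter strings without reaching an accepting state), and baa is the lexicographically least accepting string of length 3.

baa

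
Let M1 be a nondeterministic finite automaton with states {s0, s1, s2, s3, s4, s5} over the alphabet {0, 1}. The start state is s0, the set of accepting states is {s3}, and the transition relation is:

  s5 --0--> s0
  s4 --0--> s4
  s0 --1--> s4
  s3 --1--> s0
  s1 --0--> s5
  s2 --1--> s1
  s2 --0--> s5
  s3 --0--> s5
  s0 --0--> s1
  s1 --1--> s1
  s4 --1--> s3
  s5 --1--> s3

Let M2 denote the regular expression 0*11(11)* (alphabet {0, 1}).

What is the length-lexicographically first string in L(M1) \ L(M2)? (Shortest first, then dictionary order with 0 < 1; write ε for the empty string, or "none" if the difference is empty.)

The string 001 is accepted by M1 but not by M2.
No shorter string lies in the difference, and 001 is the lexicographically first length-3 string in L(M1) \ L(M2).

001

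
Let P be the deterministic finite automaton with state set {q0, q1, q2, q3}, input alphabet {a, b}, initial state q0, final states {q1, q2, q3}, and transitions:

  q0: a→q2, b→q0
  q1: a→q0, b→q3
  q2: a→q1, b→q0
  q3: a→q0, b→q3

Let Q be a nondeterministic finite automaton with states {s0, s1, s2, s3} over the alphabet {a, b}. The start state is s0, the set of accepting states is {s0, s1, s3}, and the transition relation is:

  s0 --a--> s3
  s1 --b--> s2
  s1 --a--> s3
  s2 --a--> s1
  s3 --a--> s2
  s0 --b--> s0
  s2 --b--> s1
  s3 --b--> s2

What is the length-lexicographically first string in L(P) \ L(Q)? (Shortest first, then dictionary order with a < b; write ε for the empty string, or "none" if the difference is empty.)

The string aa is accepted by P but not by Q.
No shorter string lies in the difference, and aa is the lexicographically first length-2 string in L(P) \ L(Q).

aa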